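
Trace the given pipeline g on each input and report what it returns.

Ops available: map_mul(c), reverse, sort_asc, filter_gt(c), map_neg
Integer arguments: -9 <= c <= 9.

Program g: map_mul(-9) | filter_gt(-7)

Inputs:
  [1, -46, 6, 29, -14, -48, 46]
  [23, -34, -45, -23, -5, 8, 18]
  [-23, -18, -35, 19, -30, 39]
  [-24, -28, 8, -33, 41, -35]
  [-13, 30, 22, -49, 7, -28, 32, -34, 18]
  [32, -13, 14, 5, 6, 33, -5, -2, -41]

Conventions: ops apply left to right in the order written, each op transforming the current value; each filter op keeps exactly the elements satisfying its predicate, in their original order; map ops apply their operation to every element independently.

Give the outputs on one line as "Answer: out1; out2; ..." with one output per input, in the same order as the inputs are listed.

Execution, op by op:
  [1, -46, 6, 29, -14, -48, 46] -> [-9, 414, -54, -261, 126, 432, -414] -> [414, 126, 432]
  [23, -34, -45, -23, -5, 8, 18] -> [-207, 306, 405, 207, 45, -72, -162] -> [306, 405, 207, 45]
  [-23, -18, -35, 19, -30, 39] -> [207, 162, 315, -171, 270, -351] -> [207, 162, 315, 270]
  [-24, -28, 8, -33, 41, -35] -> [216, 252, -72, 297, -369, 315] -> [216, 252, 297, 315]
  [-13, 30, 22, -49, 7, -28, 32, -34, 18] -> [117, -270, -198, 441, -63, 252, -288, 306, -162] -> [117, 441, 252, 306]
  [32, -13, 14, 5, 6, 33, -5, -2, -41] -> [-288, 117, -126, -45, -54, -297, 45, 18, 369] -> [117, 45, 18, 369]

[414, 126, 432]; [306, 405, 207, 45]; [207, 162, 315, 270]; [216, 252, 297, 315]; [117, 441, 252, 306]; [117, 45, 18, 369]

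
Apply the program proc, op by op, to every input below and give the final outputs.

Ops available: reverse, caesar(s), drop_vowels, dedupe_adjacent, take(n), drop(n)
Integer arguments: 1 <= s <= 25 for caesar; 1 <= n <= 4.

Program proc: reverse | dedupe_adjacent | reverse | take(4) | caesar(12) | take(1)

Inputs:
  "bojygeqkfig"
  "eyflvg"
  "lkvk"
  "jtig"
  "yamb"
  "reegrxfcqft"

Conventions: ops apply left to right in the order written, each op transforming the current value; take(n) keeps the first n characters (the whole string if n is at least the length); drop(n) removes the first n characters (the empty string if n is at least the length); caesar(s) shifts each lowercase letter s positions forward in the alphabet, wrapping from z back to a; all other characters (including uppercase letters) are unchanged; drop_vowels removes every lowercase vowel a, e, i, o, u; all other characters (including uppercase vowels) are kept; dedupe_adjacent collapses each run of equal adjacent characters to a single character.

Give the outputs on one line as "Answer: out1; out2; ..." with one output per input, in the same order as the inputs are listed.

Execution, op by op:
  "bojygeqkfig" -> "gifkqegyjob" -> "gifkqegyjob" -> "bojygeqkfig" -> "bojy" -> "navk" -> "n"
  "eyflvg" -> "gvlfye" -> "gvlfye" -> "eyflvg" -> "eyfl" -> "qkrx" -> "q"
  "lkvk" -> "kvkl" -> "kvkl" -> "lkvk" -> "lkvk" -> "xwhw" -> "x"
  "jtig" -> "gitj" -> "gitj" -> "jtig" -> "jtig" -> "vfus" -> "v"
  "yamb" -> "bmay" -> "bmay" -> "yamb" -> "yamb" -> "kmyn" -> "k"
  "reegrxfcqft" -> "tfqcfxrgeer" -> "tfqcfxrger" -> "regrxfcqft" -> "regr" -> "dqsd" -> "d"

"n"; "q"; "x"; "v"; "k"; "d"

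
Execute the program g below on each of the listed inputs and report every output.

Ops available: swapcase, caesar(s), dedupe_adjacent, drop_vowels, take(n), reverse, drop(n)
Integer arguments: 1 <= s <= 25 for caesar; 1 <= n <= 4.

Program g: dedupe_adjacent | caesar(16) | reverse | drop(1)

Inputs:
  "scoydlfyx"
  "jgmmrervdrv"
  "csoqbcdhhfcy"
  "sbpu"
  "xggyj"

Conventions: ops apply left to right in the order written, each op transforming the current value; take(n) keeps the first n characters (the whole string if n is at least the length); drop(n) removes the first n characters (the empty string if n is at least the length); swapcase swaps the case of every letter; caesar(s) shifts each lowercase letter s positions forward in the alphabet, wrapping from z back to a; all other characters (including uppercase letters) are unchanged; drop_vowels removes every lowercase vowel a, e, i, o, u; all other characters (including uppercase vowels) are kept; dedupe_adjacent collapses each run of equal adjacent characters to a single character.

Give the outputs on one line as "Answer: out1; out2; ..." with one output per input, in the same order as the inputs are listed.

"ovbtoesi"; "htlhuhcwz"; "svxtsrgeis"; "fri"; "own"

Execution, op by op:
  "scoydlfyx" -> "scoydlfyx" -> "iseotbvon" -> "novbtoesi" -> "ovbtoesi"
  "jgmmrervdrv" -> "jgmrervdrv" -> "zwchuhlthl" -> "lhtlhuhcwz" -> "htlhuhcwz"
  "csoqbcdhhfcy" -> "csoqbcdhfcy" -> "siegrstxvso" -> "osvxtsrgeis" -> "svxtsrgeis"
  "sbpu" -> "sbpu" -> "irfk" -> "kfri" -> "fri"
  "xggyj" -> "xgyj" -> "nwoz" -> "zown" -> "own"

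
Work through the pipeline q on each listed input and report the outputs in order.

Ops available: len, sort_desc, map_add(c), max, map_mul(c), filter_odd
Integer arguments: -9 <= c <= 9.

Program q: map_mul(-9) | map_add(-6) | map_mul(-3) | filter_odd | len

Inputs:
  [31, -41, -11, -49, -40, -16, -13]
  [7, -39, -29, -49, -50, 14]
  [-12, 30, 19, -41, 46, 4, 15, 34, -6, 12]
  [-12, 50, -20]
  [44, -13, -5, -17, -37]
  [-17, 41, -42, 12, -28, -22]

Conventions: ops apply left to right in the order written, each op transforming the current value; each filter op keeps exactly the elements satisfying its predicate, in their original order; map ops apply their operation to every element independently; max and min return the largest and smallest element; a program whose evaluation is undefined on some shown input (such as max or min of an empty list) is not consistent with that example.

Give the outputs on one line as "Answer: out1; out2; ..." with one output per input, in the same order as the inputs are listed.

Execution, op by op:
  [31, -41, -11, -49, -40, -16, -13] -> [-279, 369, 99, 441, 360, 144, 117] -> [-285, 363, 93, 435, 354, 138, 111] -> [855, -1089, -279, -1305, -1062, -414, -333] -> [855, -1089, -279, -1305, -333] -> 5
  [7, -39, -29, -49, -50, 14] -> [-63, 351, 261, 441, 450, -126] -> [-69, 345, 255, 435, 444, -132] -> [207, -1035, -765, -1305, -1332, 396] -> [207, -1035, -765, -1305] -> 4
  [-12, 30, 19, -41, 46, 4, 15, 34, -6, 12] -> [108, -270, -171, 369, -414, -36, -135, -306, 54, -108] -> [102, -276, -177, 363, -420, -42, -141, -312, 48, -114] -> [-306, 828, 531, -1089, 1260, 126, 423, 936, -144, 342] -> [531, -1089, 423] -> 3
  [-12, 50, -20] -> [108, -450, 180] -> [102, -456, 174] -> [-306, 1368, -522] -> [] -> 0
  [44, -13, -5, -17, -37] -> [-396, 117, 45, 153, 333] -> [-402, 111, 39, 147, 327] -> [1206, -333, -117, -441, -981] -> [-333, -117, -441, -981] -> 4
  [-17, 41, -42, 12, -28, -22] -> [153, -369, 378, -108, 252, 198] -> [147, -375, 372, -114, 246, 192] -> [-441, 1125, -1116, 342, -738, -576] -> [-441, 1125] -> 2

5; 4; 3; 0; 4; 2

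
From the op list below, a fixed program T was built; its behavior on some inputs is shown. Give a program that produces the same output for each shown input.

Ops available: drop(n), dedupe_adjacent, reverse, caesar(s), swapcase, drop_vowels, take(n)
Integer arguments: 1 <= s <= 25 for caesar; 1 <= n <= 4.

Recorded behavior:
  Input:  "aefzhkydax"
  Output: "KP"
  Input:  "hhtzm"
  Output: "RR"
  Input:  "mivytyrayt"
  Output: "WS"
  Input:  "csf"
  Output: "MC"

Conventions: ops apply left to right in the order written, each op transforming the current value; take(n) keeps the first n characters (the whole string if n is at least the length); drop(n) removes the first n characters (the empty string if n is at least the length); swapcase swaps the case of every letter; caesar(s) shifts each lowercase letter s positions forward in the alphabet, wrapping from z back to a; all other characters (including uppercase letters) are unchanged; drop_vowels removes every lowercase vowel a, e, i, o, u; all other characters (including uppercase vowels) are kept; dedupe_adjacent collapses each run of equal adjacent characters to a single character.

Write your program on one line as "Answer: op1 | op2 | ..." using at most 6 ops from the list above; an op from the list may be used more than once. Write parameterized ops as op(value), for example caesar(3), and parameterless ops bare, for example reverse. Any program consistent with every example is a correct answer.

caesar(3) | caesar(7) | drop_vowels | take(2) | swapcase

Check, running the answer program on each example:
  "aefzhkydax" -> "dhicknbgda" -> "kopjruinkh" -> "kpjrnkh" -> "kp" -> "KP"
  "hhtzm" -> "kkwcp" -> "rrdjw" -> "rrdjw" -> "rr" -> "RR"
  "mivytyrayt" -> "plybwbudbw" -> "wsfidibkid" -> "wsfdbkd" -> "ws" -> "WS"
  "csf" -> "fvi" -> "mcp" -> "mcp" -> "mc" -> "MC"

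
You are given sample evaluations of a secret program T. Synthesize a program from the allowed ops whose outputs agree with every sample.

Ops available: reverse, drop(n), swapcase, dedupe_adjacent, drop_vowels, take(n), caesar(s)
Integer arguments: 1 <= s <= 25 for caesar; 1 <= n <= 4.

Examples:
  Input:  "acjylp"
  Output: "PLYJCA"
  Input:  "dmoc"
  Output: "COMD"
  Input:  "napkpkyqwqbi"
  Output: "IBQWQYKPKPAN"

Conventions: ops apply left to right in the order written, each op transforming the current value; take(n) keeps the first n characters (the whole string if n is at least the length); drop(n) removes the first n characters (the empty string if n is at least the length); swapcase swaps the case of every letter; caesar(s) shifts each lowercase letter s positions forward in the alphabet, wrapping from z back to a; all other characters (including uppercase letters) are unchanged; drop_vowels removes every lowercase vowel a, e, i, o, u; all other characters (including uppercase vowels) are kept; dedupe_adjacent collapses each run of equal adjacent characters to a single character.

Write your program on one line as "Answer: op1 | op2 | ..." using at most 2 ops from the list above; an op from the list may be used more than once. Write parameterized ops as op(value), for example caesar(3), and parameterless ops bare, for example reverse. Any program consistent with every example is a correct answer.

reverse | swapcase

Check, running the answer program on each example:
  "acjylp" -> "plyjca" -> "PLYJCA"
  "dmoc" -> "comd" -> "COMD"
  "napkpkyqwqbi" -> "ibqwqykpkpan" -> "IBQWQYKPKPAN"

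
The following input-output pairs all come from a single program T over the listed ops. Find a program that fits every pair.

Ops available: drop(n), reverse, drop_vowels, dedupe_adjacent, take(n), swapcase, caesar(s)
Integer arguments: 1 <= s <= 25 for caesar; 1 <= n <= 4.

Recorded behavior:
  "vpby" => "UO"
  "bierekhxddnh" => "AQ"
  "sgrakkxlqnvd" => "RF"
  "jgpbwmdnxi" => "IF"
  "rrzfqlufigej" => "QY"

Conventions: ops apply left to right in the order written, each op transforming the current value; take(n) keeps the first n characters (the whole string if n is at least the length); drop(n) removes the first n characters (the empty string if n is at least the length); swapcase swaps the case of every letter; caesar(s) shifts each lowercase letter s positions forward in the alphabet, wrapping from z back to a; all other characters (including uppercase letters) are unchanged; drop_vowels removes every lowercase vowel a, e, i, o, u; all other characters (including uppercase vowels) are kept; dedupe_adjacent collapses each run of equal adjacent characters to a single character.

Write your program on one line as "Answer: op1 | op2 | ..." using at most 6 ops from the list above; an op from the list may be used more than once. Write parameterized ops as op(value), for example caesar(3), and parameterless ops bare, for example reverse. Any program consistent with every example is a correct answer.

dedupe_adjacent | drop_vowels | caesar(25) | take(2) | swapcase

Check, running the answer program on each example:
  "vpby" -> "vpby" -> "vpby" -> "uoax" -> "uo" -> "UO"
  "bierekhxddnh" -> "bierekhxdnh" -> "brkhxdnh" -> "aqjgwcmg" -> "aq" -> "AQ"
  "sgrakkxlqnvd" -> "sgrakxlqnvd" -> "sgrkxlqnvd" -> "rfqjwkpmuc" -> "rf" -> "RF"
  "jgpbwmdnxi" -> "jgpbwmdnxi" -> "jgpbwmdnx" -> "ifoavlcmw" -> "if" -> "IF"
  "rrzfqlufigej" -> "rzfqlufigej" -> "rzfqlfgj" -> "qyepkefi" -> "qy" -> "QY"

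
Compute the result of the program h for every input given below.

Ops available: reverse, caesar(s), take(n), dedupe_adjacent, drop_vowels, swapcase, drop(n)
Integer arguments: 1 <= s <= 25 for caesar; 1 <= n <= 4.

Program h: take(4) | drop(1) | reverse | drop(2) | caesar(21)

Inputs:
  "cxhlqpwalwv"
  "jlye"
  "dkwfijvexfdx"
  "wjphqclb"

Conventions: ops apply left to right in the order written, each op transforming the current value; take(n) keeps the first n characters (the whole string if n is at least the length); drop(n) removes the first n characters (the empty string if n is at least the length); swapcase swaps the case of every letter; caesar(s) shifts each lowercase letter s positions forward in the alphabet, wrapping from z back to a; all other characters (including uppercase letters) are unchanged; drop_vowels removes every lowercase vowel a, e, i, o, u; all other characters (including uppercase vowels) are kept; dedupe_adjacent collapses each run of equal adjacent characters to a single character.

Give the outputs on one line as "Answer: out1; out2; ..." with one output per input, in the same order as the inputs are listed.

"s"; "g"; "f"; "e"

Execution, op by op:
  "cxhlqpwalwv" -> "cxhl" -> "xhl" -> "lhx" -> "x" -> "s"
  "jlye" -> "jlye" -> "lye" -> "eyl" -> "l" -> "g"
  "dkwfijvexfdx" -> "dkwf" -> "kwf" -> "fwk" -> "k" -> "f"
  "wjphqclb" -> "wjph" -> "jph" -> "hpj" -> "j" -> "e"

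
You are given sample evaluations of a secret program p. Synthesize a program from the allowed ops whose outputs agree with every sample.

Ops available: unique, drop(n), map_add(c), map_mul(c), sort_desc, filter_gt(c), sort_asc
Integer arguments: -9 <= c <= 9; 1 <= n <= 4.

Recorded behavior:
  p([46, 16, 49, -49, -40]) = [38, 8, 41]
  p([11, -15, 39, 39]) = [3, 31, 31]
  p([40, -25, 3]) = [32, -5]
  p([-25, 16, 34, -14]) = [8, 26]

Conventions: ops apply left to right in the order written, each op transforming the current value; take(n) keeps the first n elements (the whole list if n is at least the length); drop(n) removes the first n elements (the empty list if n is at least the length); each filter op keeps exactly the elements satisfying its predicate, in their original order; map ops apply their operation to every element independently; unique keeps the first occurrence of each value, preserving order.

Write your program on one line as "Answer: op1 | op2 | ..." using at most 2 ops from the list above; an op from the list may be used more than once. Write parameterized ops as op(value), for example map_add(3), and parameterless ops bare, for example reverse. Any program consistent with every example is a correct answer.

filter_gt(2) | map_add(-8)

Check, running the answer program on each example:
  [46, 16, 49, -49, -40] -> [46, 16, 49] -> [38, 8, 41]
  [11, -15, 39, 39] -> [11, 39, 39] -> [3, 31, 31]
  [40, -25, 3] -> [40, 3] -> [32, -5]
  [-25, 16, 34, -14] -> [16, 34] -> [8, 26]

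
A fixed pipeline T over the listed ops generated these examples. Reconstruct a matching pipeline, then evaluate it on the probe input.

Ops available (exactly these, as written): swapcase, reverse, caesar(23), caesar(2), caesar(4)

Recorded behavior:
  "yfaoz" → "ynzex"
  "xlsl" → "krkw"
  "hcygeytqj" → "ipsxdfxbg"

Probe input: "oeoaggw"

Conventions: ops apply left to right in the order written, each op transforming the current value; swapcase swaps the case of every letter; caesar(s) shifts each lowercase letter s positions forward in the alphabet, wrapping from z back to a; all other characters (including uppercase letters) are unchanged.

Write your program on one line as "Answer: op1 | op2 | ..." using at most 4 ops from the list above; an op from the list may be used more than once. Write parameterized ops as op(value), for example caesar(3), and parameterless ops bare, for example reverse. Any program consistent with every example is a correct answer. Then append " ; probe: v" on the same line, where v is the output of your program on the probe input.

caesar(23) | reverse | caesar(2) ; probe: "vffzndn"

Check, running the answer program on each example:
  "yfaoz" -> "vcxlw" -> "wlxcv" -> "ynzex"
  "xlsl" -> "uipi" -> "ipiu" -> "krkw"
  "hcygeytqj" -> "ezvdbvqng" -> "gnqvbdvze" -> "ipsxdfxbg"
  probe: "oeoaggw" -> "lblxddt" -> "tddxlbl" -> "vffzndn"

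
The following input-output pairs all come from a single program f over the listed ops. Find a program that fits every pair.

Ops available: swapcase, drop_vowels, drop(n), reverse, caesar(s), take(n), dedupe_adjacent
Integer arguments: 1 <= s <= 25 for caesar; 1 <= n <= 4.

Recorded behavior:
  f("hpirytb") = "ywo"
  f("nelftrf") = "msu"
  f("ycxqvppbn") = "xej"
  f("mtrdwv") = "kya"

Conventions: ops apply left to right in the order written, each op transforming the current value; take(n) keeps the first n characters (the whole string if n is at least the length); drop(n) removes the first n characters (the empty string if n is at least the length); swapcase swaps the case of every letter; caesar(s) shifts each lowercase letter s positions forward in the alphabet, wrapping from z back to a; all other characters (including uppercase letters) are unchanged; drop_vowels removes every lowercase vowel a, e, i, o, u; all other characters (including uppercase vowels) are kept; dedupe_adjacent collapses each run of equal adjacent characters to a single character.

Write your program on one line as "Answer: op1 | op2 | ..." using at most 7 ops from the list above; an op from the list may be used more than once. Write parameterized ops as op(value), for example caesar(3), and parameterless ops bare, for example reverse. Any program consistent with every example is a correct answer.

take(4) | drop_vowels | reverse | take(3) | caesar(2) | caesar(5)

Check, running the answer program on each example:
  "hpirytb" -> "hpir" -> "hpr" -> "rph" -> "rph" -> "trj" -> "ywo"
  "nelftrf" -> "nelf" -> "nlf" -> "fln" -> "fln" -> "hnp" -> "msu"
  "ycxqvppbn" -> "ycxq" -> "ycxq" -> "qxcy" -> "qxc" -> "sze" -> "xej"
  "mtrdwv" -> "mtrd" -> "mtrd" -> "drtm" -> "drt" -> "ftv" -> "kya"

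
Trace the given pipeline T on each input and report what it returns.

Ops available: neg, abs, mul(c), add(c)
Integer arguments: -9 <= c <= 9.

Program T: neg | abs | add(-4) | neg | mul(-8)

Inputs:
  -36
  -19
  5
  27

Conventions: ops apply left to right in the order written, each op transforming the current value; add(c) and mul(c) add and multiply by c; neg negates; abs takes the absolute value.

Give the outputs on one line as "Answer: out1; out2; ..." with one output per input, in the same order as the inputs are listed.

Execution, op by op:
  -36 -> 36 -> 36 -> 32 -> -32 -> 256
  -19 -> 19 -> 19 -> 15 -> -15 -> 120
  5 -> -5 -> 5 -> 1 -> -1 -> 8
  27 -> -27 -> 27 -> 23 -> -23 -> 184

256; 120; 8; 184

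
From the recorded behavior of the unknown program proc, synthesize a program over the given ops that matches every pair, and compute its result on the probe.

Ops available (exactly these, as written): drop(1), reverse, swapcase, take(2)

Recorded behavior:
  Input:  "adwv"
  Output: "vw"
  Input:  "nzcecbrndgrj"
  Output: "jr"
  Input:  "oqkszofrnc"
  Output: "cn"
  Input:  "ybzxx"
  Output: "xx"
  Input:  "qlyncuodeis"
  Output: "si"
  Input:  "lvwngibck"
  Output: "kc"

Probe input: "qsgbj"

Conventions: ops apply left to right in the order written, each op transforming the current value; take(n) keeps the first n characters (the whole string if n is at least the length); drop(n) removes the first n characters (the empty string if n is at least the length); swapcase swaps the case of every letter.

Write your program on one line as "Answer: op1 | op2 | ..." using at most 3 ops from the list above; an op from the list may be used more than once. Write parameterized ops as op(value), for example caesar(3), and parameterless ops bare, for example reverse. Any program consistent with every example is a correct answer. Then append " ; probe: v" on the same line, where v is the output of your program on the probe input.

reverse | take(2) ; probe: "jb"

Check, running the answer program on each example:
  "adwv" -> "vwda" -> "vw"
  "nzcecbrndgrj" -> "jrgdnrbceczn" -> "jr"
  "oqkszofrnc" -> "cnrfozskqo" -> "cn"
  "ybzxx" -> "xxzby" -> "xx"
  "qlyncuodeis" -> "siedoucnylq" -> "si"
  "lvwngibck" -> "kcbignwvl" -> "kc"
  probe: "qsgbj" -> "jbgsq" -> "jb"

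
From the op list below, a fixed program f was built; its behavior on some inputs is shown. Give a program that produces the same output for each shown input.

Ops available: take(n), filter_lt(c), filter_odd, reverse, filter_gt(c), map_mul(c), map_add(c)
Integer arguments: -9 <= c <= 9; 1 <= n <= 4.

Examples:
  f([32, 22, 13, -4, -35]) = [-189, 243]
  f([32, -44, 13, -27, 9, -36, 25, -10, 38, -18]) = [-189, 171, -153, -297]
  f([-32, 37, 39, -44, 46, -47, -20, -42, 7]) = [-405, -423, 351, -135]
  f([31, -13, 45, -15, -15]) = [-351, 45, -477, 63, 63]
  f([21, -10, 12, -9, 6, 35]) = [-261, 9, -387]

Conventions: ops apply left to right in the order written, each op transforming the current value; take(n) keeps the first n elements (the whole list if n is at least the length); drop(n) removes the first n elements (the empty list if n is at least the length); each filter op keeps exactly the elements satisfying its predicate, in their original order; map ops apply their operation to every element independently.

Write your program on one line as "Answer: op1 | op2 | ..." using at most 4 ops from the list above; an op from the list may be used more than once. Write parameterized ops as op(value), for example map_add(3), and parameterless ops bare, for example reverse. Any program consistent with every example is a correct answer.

map_add(8) | filter_odd | map_mul(-9)

Check, running the answer program on each example:
  [32, 22, 13, -4, -35] -> [40, 30, 21, 4, -27] -> [21, -27] -> [-189, 243]
  [32, -44, 13, -27, 9, -36, 25, -10, 38, -18] -> [40, -36, 21, -19, 17, -28, 33, -2, 46, -10] -> [21, -19, 17, 33] -> [-189, 171, -153, -297]
  [-32, 37, 39, -44, 46, -47, -20, -42, 7] -> [-24, 45, 47, -36, 54, -39, -12, -34, 15] -> [45, 47, -39, 15] -> [-405, -423, 351, -135]
  [31, -13, 45, -15, -15] -> [39, -5, 53, -7, -7] -> [39, -5, 53, -7, -7] -> [-351, 45, -477, 63, 63]
  [21, -10, 12, -9, 6, 35] -> [29, -2, 20, -1, 14, 43] -> [29, -1, 43] -> [-261, 9, -387]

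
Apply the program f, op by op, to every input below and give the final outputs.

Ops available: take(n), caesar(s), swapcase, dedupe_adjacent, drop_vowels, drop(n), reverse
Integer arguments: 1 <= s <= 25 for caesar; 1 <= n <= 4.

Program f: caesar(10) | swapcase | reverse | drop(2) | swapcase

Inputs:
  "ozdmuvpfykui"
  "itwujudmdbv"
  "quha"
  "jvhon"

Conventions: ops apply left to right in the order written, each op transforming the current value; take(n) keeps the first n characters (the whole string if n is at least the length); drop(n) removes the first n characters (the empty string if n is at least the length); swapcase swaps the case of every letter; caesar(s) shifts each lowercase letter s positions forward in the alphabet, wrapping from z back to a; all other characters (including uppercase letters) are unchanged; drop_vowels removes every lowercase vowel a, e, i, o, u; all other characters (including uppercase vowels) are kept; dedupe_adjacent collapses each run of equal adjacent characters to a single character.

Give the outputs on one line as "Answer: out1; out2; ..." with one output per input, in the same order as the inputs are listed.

"uipzfewnjy"; "nwnetegds"; "ea"; "rft"

Execution, op by op:
  "ozdmuvpfykui" -> "yjnwefzpiues" -> "YJNWEFZPIUES" -> "SEUIPZFEWNJY" -> "UIPZFEWNJY" -> "uipzfewnjy"
  "itwujudmdbv" -> "sdgetenwnlf" -> "SDGETENWNLF" -> "FLNWNETEGDS" -> "NWNETEGDS" -> "nwnetegds"
  "quha" -> "aerk" -> "AERK" -> "KREA" -> "EA" -> "ea"
  "jvhon" -> "tfryx" -> "TFRYX" -> "XYRFT" -> "RFT" -> "rft"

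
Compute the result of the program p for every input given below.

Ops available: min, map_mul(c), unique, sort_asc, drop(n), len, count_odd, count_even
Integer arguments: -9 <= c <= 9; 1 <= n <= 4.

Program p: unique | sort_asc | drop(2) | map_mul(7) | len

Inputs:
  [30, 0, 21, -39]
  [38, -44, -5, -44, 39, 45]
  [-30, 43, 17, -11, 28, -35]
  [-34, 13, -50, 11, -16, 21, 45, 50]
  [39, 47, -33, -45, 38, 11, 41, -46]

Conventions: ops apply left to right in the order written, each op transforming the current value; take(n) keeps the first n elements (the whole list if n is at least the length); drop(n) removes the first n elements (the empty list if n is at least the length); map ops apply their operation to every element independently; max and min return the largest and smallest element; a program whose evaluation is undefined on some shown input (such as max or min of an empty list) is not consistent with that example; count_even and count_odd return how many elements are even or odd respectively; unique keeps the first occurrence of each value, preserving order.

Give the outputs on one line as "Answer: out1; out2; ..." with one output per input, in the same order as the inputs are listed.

2; 3; 4; 6; 6

Execution, op by op:
  [30, 0, 21, -39] -> [30, 0, 21, -39] -> [-39, 0, 21, 30] -> [21, 30] -> [147, 210] -> 2
  [38, -44, -5, -44, 39, 45] -> [38, -44, -5, 39, 45] -> [-44, -5, 38, 39, 45] -> [38, 39, 45] -> [266, 273, 315] -> 3
  [-30, 43, 17, -11, 28, -35] -> [-30, 43, 17, -11, 28, -35] -> [-35, -30, -11, 17, 28, 43] -> [-11, 17, 28, 43] -> [-77, 119, 196, 301] -> 4
  [-34, 13, -50, 11, -16, 21, 45, 50] -> [-34, 13, -50, 11, -16, 21, 45, 50] -> [-50, -34, -16, 11, 13, 21, 45, 50] -> [-16, 11, 13, 21, 45, 50] -> [-112, 77, 91, 147, 315, 350] -> 6
  [39, 47, -33, -45, 38, 11, 41, -46] -> [39, 47, -33, -45, 38, 11, 41, -46] -> [-46, -45, -33, 11, 38, 39, 41, 47] -> [-33, 11, 38, 39, 41, 47] -> [-231, 77, 266, 273, 287, 329] -> 6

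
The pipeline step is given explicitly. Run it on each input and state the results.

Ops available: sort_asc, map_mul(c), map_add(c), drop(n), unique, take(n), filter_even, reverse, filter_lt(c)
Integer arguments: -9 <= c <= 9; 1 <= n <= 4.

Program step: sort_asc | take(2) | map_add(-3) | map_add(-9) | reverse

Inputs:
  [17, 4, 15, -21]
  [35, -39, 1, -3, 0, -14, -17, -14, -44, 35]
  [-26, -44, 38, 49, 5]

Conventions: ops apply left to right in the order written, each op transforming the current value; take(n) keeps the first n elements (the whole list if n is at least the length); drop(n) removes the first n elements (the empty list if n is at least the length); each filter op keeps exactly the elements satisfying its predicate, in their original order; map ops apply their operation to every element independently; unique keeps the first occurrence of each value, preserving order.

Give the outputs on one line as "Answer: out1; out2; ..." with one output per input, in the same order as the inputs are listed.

Execution, op by op:
  [17, 4, 15, -21] -> [-21, 4, 15, 17] -> [-21, 4] -> [-24, 1] -> [-33, -8] -> [-8, -33]
  [35, -39, 1, -3, 0, -14, -17, -14, -44, 35] -> [-44, -39, -17, -14, -14, -3, 0, 1, 35, 35] -> [-44, -39] -> [-47, -42] -> [-56, -51] -> [-51, -56]
  [-26, -44, 38, 49, 5] -> [-44, -26, 5, 38, 49] -> [-44, -26] -> [-47, -29] -> [-56, -38] -> [-38, -56]

[-8, -33]; [-51, -56]; [-38, -56]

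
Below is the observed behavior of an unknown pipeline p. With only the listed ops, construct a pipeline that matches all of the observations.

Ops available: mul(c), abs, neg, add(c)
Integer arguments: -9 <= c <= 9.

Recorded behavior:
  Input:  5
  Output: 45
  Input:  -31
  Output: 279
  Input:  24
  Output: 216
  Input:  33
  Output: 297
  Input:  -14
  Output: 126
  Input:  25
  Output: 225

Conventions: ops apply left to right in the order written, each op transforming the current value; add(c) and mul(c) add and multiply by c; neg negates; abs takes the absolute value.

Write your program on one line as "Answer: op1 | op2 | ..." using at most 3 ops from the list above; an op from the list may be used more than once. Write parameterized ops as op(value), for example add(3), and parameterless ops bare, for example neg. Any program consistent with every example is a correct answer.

abs | mul(-9) | abs

Check, running the answer program on each example:
  5 -> 5 -> -45 -> 45
  -31 -> 31 -> -279 -> 279
  24 -> 24 -> -216 -> 216
  33 -> 33 -> -297 -> 297
  -14 -> 14 -> -126 -> 126
  25 -> 25 -> -225 -> 225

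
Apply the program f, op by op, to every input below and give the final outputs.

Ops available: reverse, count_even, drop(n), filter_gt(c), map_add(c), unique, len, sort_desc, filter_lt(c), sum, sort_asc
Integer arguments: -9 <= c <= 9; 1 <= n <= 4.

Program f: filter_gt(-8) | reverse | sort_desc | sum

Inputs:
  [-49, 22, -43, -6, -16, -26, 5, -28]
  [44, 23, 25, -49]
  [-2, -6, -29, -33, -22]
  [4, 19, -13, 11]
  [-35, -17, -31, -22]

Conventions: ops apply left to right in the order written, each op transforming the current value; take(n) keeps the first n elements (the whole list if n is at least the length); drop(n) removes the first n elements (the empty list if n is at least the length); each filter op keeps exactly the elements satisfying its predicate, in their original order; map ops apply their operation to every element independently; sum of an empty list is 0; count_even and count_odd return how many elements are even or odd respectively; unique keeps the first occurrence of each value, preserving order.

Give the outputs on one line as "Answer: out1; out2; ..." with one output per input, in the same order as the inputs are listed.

21; 92; -8; 34; 0

Execution, op by op:
  [-49, 22, -43, -6, -16, -26, 5, -28] -> [22, -6, 5] -> [5, -6, 22] -> [22, 5, -6] -> 21
  [44, 23, 25, -49] -> [44, 23, 25] -> [25, 23, 44] -> [44, 25, 23] -> 92
  [-2, -6, -29, -33, -22] -> [-2, -6] -> [-6, -2] -> [-2, -6] -> -8
  [4, 19, -13, 11] -> [4, 19, 11] -> [11, 19, 4] -> [19, 11, 4] -> 34
  [-35, -17, -31, -22] -> [] -> [] -> [] -> 0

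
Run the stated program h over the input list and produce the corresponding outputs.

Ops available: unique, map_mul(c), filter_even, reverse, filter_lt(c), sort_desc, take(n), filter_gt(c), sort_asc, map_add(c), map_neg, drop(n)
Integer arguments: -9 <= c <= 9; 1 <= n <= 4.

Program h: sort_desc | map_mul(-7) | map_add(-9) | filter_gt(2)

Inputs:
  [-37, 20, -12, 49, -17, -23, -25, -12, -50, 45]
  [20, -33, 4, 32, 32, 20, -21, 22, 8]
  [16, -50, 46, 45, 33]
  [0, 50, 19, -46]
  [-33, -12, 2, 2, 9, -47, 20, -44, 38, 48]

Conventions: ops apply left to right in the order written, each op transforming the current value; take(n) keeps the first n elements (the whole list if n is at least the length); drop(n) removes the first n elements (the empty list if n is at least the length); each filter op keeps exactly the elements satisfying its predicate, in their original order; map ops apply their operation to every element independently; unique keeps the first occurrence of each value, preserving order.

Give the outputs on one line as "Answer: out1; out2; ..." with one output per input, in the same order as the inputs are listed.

[75, 75, 110, 152, 166, 250, 341]; [138, 222]; [341]; [313]; [75, 222, 299, 320]

Execution, op by op:
  [-37, 20, -12, 49, -17, -23, -25, -12, -50, 45] -> [49, 45, 20, -12, -12, -17, -23, -25, -37, -50] -> [-343, -315, -140, 84, 84, 119, 161, 175, 259, 350] -> [-352, -324, -149, 75, 75, 110, 152, 166, 250, 341] -> [75, 75, 110, 152, 166, 250, 341]
  [20, -33, 4, 32, 32, 20, -21, 22, 8] -> [32, 32, 22, 20, 20, 8, 4, -21, -33] -> [-224, -224, -154, -140, -140, -56, -28, 147, 231] -> [-233, -233, -163, -149, -149, -65, -37, 138, 222] -> [138, 222]
  [16, -50, 46, 45, 33] -> [46, 45, 33, 16, -50] -> [-322, -315, -231, -112, 350] -> [-331, -324, -240, -121, 341] -> [341]
  [0, 50, 19, -46] -> [50, 19, 0, -46] -> [-350, -133, 0, 322] -> [-359, -142, -9, 313] -> [313]
  [-33, -12, 2, 2, 9, -47, 20, -44, 38, 48] -> [48, 38, 20, 9, 2, 2, -12, -33, -44, -47] -> [-336, -266, -140, -63, -14, -14, 84, 231, 308, 329] -> [-345, -275, -149, -72, -23, -23, 75, 222, 299, 320] -> [75, 222, 299, 320]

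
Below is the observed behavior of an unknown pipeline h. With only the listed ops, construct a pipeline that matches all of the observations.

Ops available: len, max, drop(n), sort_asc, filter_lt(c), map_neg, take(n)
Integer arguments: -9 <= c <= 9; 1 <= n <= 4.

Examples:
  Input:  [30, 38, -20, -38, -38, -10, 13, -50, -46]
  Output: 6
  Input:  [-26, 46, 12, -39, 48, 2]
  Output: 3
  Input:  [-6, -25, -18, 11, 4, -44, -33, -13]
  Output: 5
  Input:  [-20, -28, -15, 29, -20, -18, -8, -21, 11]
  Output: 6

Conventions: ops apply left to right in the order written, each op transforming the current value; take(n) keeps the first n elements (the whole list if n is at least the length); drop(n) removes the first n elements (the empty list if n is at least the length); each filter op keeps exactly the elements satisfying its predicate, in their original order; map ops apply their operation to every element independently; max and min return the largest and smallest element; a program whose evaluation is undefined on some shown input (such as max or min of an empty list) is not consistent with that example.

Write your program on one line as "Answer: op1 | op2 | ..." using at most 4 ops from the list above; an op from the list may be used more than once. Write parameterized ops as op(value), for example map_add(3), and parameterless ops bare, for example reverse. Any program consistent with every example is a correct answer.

drop(3) | map_neg | len

Check, running the answer program on each example:
  [30, 38, -20, -38, -38, -10, 13, -50, -46] -> [-38, -38, -10, 13, -50, -46] -> [38, 38, 10, -13, 50, 46] -> 6
  [-26, 46, 12, -39, 48, 2] -> [-39, 48, 2] -> [39, -48, -2] -> 3
  [-6, -25, -18, 11, 4, -44, -33, -13] -> [11, 4, -44, -33, -13] -> [-11, -4, 44, 33, 13] -> 5
  [-20, -28, -15, 29, -20, -18, -8, -21, 11] -> [29, -20, -18, -8, -21, 11] -> [-29, 20, 18, 8, 21, -11] -> 6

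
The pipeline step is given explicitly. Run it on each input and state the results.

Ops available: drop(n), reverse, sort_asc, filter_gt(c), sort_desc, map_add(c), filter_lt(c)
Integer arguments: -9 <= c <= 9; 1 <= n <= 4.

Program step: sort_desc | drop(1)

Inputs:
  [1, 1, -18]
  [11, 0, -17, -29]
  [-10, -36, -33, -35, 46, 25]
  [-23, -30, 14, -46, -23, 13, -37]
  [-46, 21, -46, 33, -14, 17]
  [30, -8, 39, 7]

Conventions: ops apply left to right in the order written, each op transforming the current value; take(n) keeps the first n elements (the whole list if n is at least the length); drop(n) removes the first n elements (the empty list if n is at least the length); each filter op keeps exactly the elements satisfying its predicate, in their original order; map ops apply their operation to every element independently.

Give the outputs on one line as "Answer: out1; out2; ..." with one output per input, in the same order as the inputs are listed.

Execution, op by op:
  [1, 1, -18] -> [1, 1, -18] -> [1, -18]
  [11, 0, -17, -29] -> [11, 0, -17, -29] -> [0, -17, -29]
  [-10, -36, -33, -35, 46, 25] -> [46, 25, -10, -33, -35, -36] -> [25, -10, -33, -35, -36]
  [-23, -30, 14, -46, -23, 13, -37] -> [14, 13, -23, -23, -30, -37, -46] -> [13, -23, -23, -30, -37, -46]
  [-46, 21, -46, 33, -14, 17] -> [33, 21, 17, -14, -46, -46] -> [21, 17, -14, -46, -46]
  [30, -8, 39, 7] -> [39, 30, 7, -8] -> [30, 7, -8]

[1, -18]; [0, -17, -29]; [25, -10, -33, -35, -36]; [13, -23, -23, -30, -37, -46]; [21, 17, -14, -46, -46]; [30, 7, -8]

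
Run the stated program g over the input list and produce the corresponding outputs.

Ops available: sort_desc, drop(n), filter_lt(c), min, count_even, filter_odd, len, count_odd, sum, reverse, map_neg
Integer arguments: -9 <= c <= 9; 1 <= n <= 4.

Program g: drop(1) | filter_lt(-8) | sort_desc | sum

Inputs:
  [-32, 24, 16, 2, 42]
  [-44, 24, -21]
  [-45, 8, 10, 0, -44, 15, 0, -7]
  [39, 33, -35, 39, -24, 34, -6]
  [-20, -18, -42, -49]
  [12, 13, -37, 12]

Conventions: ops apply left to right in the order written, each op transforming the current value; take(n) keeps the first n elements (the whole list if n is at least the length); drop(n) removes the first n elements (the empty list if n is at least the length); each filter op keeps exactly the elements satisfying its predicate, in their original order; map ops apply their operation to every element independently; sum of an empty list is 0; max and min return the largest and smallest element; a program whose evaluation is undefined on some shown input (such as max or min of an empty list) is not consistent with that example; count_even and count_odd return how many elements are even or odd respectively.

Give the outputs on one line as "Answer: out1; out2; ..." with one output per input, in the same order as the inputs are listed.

Execution, op by op:
  [-32, 24, 16, 2, 42] -> [24, 16, 2, 42] -> [] -> [] -> 0
  [-44, 24, -21] -> [24, -21] -> [-21] -> [-21] -> -21
  [-45, 8, 10, 0, -44, 15, 0, -7] -> [8, 10, 0, -44, 15, 0, -7] -> [-44] -> [-44] -> -44
  [39, 33, -35, 39, -24, 34, -6] -> [33, -35, 39, -24, 34, -6] -> [-35, -24] -> [-24, -35] -> -59
  [-20, -18, -42, -49] -> [-18, -42, -49] -> [-18, -42, -49] -> [-18, -42, -49] -> -109
  [12, 13, -37, 12] -> [13, -37, 12] -> [-37] -> [-37] -> -37

0; -21; -44; -59; -109; -37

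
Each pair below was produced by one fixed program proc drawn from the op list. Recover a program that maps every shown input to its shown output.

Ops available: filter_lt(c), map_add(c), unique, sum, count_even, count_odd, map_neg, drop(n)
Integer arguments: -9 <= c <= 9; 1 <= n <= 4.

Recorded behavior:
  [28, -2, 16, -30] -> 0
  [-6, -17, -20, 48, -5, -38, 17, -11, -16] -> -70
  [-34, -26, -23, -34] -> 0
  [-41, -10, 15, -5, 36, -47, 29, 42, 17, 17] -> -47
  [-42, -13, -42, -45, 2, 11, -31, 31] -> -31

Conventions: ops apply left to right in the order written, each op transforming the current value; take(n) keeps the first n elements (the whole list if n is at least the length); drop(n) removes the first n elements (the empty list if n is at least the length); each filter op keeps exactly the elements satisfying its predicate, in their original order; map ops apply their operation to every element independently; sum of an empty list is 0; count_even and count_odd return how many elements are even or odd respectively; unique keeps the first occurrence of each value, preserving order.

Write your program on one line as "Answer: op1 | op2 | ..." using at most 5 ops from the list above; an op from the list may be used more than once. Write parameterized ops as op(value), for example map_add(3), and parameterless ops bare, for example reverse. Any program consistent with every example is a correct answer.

filter_lt(-4) | unique | drop(3) | sum

Check, running the answer program on each example:
  [28, -2, 16, -30] -> [-30] -> [-30] -> [] -> 0
  [-6, -17, -20, 48, -5, -38, 17, -11, -16] -> [-6, -17, -20, -5, -38, -11, -16] -> [-6, -17, -20, -5, -38, -11, -16] -> [-5, -38, -11, -16] -> -70
  [-34, -26, -23, -34] -> [-34, -26, -23, -34] -> [-34, -26, -23] -> [] -> 0
  [-41, -10, 15, -5, 36, -47, 29, 42, 17, 17] -> [-41, -10, -5, -47] -> [-41, -10, -5, -47] -> [-47] -> -47
  [-42, -13, -42, -45, 2, 11, -31, 31] -> [-42, -13, -42, -45, -31] -> [-42, -13, -45, -31] -> [-31] -> -31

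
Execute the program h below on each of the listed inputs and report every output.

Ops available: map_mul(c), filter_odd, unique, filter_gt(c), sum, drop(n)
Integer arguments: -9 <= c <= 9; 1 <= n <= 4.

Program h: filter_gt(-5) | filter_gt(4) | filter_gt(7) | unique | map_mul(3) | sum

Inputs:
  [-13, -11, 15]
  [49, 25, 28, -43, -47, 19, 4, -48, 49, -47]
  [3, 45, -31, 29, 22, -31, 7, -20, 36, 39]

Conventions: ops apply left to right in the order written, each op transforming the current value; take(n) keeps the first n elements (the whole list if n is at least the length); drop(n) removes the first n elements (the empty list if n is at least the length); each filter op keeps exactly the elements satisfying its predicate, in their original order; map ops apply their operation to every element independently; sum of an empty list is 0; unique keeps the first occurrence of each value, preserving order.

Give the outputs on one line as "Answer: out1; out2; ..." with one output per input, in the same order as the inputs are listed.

45; 363; 513

Execution, op by op:
  [-13, -11, 15] -> [15] -> [15] -> [15] -> [15] -> [45] -> 45
  [49, 25, 28, -43, -47, 19, 4, -48, 49, -47] -> [49, 25, 28, 19, 4, 49] -> [49, 25, 28, 19, 49] -> [49, 25, 28, 19, 49] -> [49, 25, 28, 19] -> [147, 75, 84, 57] -> 363
  [3, 45, -31, 29, 22, -31, 7, -20, 36, 39] -> [3, 45, 29, 22, 7, 36, 39] -> [45, 29, 22, 7, 36, 39] -> [45, 29, 22, 36, 39] -> [45, 29, 22, 36, 39] -> [135, 87, 66, 108, 117] -> 513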